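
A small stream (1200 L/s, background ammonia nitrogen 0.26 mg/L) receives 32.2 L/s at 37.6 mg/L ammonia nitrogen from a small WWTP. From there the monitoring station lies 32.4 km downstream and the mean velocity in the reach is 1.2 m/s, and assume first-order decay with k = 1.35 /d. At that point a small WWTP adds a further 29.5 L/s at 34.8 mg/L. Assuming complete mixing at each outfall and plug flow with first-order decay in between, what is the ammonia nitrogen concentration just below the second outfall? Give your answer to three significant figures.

Flow-weighted average: C = (1200·0.2600 + 32.20·37.60) / 1232 = 1523/1232 = 1.236 mg/L; combined flow 1232 L/s.
Travel time t = 32.4·1000 / 1.2 = 27000 s = 7.500 h.
Decay over the reach: 1.236·exp(−kt) = 1.236·0.6558 = 0.8104 mg/L.
Second outfall: C = (1232·0.8104 + 29.50·34.80)/1262 = 1.605 mg/L.

1.61 mg/L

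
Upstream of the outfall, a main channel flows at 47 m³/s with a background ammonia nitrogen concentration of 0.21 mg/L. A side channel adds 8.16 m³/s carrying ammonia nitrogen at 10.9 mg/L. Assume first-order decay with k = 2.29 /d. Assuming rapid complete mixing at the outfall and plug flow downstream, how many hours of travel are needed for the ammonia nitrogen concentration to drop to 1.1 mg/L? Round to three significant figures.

Mass balance: C = (47.00·0.2100 + 8.160·10.90) / 55.16 = 98.81/55.16 = 1.791 mg/L.
1.791·exp(−k·t) = 1.1 → t = ln(1.791/1.1)/k = 18400 s = 5.111 h.

5.11 h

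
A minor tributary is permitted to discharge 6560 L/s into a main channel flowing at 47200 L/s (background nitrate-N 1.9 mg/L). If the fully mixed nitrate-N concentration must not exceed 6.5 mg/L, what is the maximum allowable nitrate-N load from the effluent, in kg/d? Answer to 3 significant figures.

22400 kg/d

Mass balance at the limit: 47200·1.900 + 6560·Cₑ = 53760·6.5 → Cₑ = 39.60 mg/L.
6560 L/s = 6.560 m³/s. Load = 6.560 m³/s × 39.60 g/m³ × 86 400 s/d = 22440 kg/d.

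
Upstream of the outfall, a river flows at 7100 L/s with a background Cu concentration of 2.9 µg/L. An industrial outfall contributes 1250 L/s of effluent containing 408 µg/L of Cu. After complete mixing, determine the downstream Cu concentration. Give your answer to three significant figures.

63.5 µg/L

Mixed concentration C = ΣQC/ΣQ = (7100·2.900 + 1250·408.0) / 8350 = 530600/8350 = 63.54 µg/L.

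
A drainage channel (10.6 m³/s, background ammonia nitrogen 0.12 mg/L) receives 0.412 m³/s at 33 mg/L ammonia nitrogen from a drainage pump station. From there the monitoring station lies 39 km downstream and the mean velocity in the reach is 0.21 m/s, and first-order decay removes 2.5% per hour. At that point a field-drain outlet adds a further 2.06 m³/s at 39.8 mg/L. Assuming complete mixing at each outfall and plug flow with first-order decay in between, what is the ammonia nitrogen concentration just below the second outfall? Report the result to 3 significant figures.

6.58 mg/L

After mixing, C = (10.60·0.1200 + 0.4120·33.00) / 11.01 = 14.87/11.01 = 1.350 mg/L; combined flow 11.01 m³/s.
Travel time t = 39·1000 / 0.21 = 185700 s = 51.59 h.
2.5%/h lost → k = −ln(1 − 0.025) = 0.02532 h⁻¹.
First-order decay: C = 1.350·exp(−k·t) = 1.350·0.2709 = 0.3657 mg/L.
Second outfall: C = (11.01·0.3657 + 2.060·39.80)/13.07 = 6.580 mg/L.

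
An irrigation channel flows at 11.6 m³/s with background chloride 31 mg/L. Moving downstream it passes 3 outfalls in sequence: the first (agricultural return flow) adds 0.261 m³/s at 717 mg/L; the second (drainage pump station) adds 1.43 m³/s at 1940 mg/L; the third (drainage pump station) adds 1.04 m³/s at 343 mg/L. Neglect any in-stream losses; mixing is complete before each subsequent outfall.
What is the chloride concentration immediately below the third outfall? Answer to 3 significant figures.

257 mg/L

After outfall 1: Q = 11.60 + 0.2610 = 11.86 m³/s; C = (11.60·31.00 + 0.2610·717.0)/11.86 = 46.10 mg/L.
After outfall 2: Q = 11.86 + 1.430 = 13.29 m³/s; C = (11.86·46.10 + 1.430·1940)/13.29 = 249.9 mg/L.
After outfall 3: Q = 13.29 + 1.040 = 14.33 m³/s; C = (13.29·249.9 + 1.040·343.0)/14.33 = 256.6 mg/L.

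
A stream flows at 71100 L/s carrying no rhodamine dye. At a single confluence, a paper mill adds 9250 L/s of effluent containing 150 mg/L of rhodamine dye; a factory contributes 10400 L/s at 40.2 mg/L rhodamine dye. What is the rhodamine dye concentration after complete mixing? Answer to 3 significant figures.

19.9 mg/L

Mass balance: C = (71100·0 + 9250·150.0 + 10400·40.20) / 90750 = 1806000/90750 = 19.90 mg/L.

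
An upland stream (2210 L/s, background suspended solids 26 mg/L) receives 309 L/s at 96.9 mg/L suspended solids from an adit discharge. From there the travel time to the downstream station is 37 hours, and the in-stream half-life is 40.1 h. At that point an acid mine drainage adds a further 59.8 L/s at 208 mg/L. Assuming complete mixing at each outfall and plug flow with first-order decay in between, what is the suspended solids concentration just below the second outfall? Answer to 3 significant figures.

Conservation of mass: C = (2210·26.00 + 309.0·96.90) / 2519 = 87400/2519 = 34.70 mg/L; combined flow 2519 L/s.
Half-life 40.1 h → k = ln 2 / 40.1 = 0.01729 h⁻¹ = 0.4149 d⁻¹.
After decay, C = 34.70 × e^(−kt) = 34.70 × 0.5275 = 18.30 mg/L.
Second outfall: C = (2519·18.30 + 59.80·208.0)/2579 = 22.70 mg/L.

22.7 mg/L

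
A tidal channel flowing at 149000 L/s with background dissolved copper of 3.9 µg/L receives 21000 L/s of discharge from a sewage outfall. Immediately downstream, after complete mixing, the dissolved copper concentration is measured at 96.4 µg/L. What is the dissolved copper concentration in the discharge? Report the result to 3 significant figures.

Mass balance: 149000·3.900 + 21000·Cₑ = 170000·96.40
→ Cₑ = (170000·96.40 − 149000·3.900) / 21000 = 752.7 µg/L.

753 µg/L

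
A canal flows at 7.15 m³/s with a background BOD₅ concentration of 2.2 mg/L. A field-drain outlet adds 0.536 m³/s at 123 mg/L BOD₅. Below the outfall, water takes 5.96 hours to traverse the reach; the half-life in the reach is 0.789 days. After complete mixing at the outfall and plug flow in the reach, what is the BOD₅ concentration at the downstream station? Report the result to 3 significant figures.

8.54 mg/L

Flow-weighted average: C = (7.150·2.200 + 0.5360·123.0) / 7.686 = 81.66/7.686 = 10.62 mg/L.
Half-life 0.789 d → k = ln 2 / 0.789 = 0.8785 d⁻¹.
Decay over the reach: 10.62·exp(−kt) = 10.62·0.8040 = 8.542 mg/L.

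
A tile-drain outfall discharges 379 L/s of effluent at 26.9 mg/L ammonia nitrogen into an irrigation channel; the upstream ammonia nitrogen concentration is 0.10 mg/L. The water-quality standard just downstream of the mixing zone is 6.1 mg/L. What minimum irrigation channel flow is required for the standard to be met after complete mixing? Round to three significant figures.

1310 L/s

Set C_mix = 6.1: (Q·0.1000 + 379.0·26.90) / (Q + 379.0) = 6.1
→ Q = 379.0·(26.90 − 6.1)/(6.1 − 0.1000) = 1314 L/s.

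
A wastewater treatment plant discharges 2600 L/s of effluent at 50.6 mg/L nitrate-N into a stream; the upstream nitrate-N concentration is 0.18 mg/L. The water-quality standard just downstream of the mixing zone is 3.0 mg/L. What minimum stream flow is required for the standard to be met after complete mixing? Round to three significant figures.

Set C_mix = 3.0: (Q·0.1800 + 2600·50.60) / (Q + 2600) = 3.0
→ Q = 2600·(50.60 − 3.0)/(3.0 − 0.1800) = 43890 L/s.

43900 L/s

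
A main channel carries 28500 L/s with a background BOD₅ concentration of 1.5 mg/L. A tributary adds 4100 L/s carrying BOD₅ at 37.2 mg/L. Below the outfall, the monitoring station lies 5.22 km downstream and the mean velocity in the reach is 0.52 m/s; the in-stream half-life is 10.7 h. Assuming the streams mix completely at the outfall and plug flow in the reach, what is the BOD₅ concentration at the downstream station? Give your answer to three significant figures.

Mass balance: C = (28500·1.500 + 4100·37.20) / 32600 = 195300/32600 = 5.990 mg/L.
Travel time t = 5.22·1000 / 0.52 = 10040 s = 2.788 h.
Half-life 10.7 h → k = ln 2 / 10.7 = 0.06478 h⁻¹ = 1.555 d⁻¹.
Applying C = C₀e^(−kt): 5.990 × 0.8347 = 5.000 mg/L.

5.00 mg/L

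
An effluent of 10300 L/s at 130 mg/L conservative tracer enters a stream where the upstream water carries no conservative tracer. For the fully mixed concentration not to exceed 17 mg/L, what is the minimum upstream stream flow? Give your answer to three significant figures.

Set C_mix = 17: (Q·0 + 10300·130.0) / (Q + 10300) = 17
→ Q = 10300·(130.0 − 17)/(17 − 0) = 68460 L/s.

68500 L/s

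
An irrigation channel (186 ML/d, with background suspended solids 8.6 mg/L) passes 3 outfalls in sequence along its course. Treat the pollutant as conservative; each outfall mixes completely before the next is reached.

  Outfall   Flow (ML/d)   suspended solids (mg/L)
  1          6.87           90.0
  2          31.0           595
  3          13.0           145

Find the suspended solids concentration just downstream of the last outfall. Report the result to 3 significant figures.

After outfall 1: Q = 186.0 + 6.870 = 192.9 ML/d; C = (186.0·8.600 + 6.870·90.00)/192.9 = 11.50 mg/L.
After outfall 2: Q = 192.9 + 31.00 = 223.9 ML/d; C = (192.9·11.50 + 31.00·595.0)/223.9 = 92.30 mg/L.
After outfall 3: Q = 223.9 + 13.00 = 236.9 ML/d; C = (223.9·92.30 + 13.00·145.0)/236.9 = 95.19 mg/L.

95.2 mg/L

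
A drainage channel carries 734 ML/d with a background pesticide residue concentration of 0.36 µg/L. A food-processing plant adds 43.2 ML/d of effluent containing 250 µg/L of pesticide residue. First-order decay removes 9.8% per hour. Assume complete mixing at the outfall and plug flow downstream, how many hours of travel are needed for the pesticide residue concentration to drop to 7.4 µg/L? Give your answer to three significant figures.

6.34 h

Mass balance: C = (734.0·0.3600 + 43.20·250.0) / 777.2 = 11060/777.2 = 14.24 µg/L.
9.8%/h lost → k = −ln(1 − 0.098) = 0.1031 h⁻¹.
14.24·exp(−k·t) = 7.4 → t = ln(14.24/7.4)/k = 22840 s = 6.344 h.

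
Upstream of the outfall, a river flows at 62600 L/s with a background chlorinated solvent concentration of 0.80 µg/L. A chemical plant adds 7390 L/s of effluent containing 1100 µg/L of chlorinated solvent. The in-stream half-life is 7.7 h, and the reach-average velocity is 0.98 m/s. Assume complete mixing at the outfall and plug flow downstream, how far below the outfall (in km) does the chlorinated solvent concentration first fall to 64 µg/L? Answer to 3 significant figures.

23.6 km

After mixing, C = (62600·0.8000 + 7390·1100) / 69990 = 8179000/69990 = 116.9 µg/L.
Half-life 7.7 h → k = ln 2 / 7.7 = 0.09002 h⁻¹ = 2.160 d⁻¹.
Set 116.9·exp(−k·t) = 64 → t = ln(116.9/64)/k = 24080 s = 6.689 h.
Distance = v·t = 0.98·24080 = 23600 m = 23.60 km.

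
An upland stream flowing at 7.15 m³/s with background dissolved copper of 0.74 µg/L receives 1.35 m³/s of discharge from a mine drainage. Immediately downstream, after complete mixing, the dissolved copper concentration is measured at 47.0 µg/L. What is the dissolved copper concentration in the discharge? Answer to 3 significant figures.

Mass balance: 7.150·0.7400 + 1.350·Cₑ = 8.500·47.00
→ Cₑ = (8.500·47.00 − 7.150·0.7400) / 1.350 = 292.0 µg/L.

292 µg/L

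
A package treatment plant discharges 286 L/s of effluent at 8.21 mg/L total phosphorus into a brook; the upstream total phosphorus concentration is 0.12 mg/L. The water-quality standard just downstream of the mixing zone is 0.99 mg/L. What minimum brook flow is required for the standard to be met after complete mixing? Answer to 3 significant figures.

Set C_mix = 0.99: (Q·0.1200 + 286.0·8.210) / (Q + 286.0) = 0.99
→ Q = 286.0·(8.210 − 0.99)/(0.99 − 0.1200) = 2373 L/s.

2370 L/s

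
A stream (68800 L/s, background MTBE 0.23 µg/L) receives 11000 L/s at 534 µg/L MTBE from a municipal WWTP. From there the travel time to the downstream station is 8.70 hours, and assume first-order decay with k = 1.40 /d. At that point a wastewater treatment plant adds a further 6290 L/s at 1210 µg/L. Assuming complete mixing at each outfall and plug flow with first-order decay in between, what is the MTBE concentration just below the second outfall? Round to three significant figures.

Conservation of mass: C = (68800·0.2300 + 11000·534.0) / 79800 = 5890000/79800 = 73.81 µg/L; combined flow 79800 L/s.
Applying C = C₀e^(−kt): 73.81 × 0.6020 = 44.43 µg/L.
Second outfall: C = (79800·44.43 + 6290·1210)/86090 = 129.6 µg/L.

130 µg/L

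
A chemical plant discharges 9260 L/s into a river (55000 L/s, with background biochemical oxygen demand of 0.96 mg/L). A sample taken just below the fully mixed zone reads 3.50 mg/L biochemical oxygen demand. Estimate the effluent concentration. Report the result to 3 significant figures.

18.6 mg/L

Mass balance: 55000·0.9600 + 9260·Cₑ = 64260·3.500
→ Cₑ = (64260·3.500 − 55000·0.9600) / 9260 = 18.59 mg/L.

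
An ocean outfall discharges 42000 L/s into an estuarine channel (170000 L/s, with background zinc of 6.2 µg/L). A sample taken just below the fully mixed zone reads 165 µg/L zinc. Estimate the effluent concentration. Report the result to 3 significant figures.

808 µg/L

Mass balance: 170000·6.200 + 42000·Cₑ = 212000·165.0
→ Cₑ = (212000·165.0 − 170000·6.200) / 42000 = 807.8 µg/L.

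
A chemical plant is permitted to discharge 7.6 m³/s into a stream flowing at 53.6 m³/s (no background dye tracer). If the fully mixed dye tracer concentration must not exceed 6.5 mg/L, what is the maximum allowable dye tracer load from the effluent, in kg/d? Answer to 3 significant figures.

34400 kg/d

Mass balance at the limit: 53.60·0 + 7.600·Cₑ = 61.20·6.5 → Cₑ = 52.34 mg/L.
Load = 7.600 m³/s × 52.34 g/m³ × 86 400 s/d = 34370 kg/d.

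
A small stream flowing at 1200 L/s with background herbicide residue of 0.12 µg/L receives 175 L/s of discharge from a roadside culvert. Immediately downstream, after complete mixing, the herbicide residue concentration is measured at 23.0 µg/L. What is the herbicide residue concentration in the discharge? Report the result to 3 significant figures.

Mass balance: 1200·0.1200 + 175.0·Cₑ = 1375·23.00
→ Cₑ = (1375·23.00 − 1200·0.1200) / 175.0 = 179.9 µg/L.

180 µg/L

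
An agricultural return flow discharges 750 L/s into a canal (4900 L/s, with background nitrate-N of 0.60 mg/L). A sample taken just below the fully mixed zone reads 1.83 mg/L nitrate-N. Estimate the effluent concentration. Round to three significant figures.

9.87 mg/L

Mass balance: 4900·0.6000 + 750.0·Cₑ = 5650·1.830
→ Cₑ = (5650·1.830 − 4900·0.6000) / 750.0 = 9.866 mg/L.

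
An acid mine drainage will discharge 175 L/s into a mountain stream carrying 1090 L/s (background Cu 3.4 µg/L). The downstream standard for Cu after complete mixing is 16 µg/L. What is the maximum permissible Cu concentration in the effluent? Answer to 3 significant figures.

94.5 µg/L

At the limit, (Qr·Cr + Qe·Cₑ)/(Qr + Qe) = 16:
Cₑ = (1265·16 − 1090·3.400) / 175.0 = 94.48 µg/L.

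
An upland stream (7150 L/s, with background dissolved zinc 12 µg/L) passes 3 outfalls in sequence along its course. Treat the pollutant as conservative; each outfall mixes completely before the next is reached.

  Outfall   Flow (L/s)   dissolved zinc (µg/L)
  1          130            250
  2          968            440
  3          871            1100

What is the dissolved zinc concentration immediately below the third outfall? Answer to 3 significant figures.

165 µg/L

Outfall 1: combined Q = 7280 L/s; C = (7150·12.00 + 130.0·250.0)/7280 = 16.25 µg/L.
Outfall 2: combined Q = 8248 L/s; C = (7280·16.25 + 968.0·440.0)/8248 = 65.98 µg/L.
Outfall 3: combined Q = 9119 L/s; C = (8248·65.98 + 871.0·1100)/9119 = 164.7 µg/L.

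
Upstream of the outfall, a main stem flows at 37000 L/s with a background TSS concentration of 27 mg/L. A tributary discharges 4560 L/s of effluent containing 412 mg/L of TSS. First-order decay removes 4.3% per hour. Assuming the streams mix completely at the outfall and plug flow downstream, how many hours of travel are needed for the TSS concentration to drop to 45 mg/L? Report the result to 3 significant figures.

9.81 h

Flow-weighted average: C = (37000·27.00 + 4560·412.0) / 41560 = 2878000/41560 = 69.24 mg/L.
4.3%/h lost → k = −ln(1 − 0.043) = 0.04395 h⁻¹.
69.24·exp(−k·t) = 45 → t = ln(69.24/45)/k = 35300 s = 9.805 h.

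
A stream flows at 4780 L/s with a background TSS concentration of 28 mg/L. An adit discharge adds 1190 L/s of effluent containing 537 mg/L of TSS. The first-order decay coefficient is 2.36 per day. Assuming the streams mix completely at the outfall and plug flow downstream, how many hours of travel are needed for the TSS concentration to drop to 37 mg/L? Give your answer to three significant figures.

12.7 h

Mass balance: C = (4780·28.00 + 1190·537.0) / 5970 = 772900/5970 = 129.5 mg/L.
129.5·exp(−k·t) = 37 → t = ln(129.5/37)/k = 45850 s = 12.74 h.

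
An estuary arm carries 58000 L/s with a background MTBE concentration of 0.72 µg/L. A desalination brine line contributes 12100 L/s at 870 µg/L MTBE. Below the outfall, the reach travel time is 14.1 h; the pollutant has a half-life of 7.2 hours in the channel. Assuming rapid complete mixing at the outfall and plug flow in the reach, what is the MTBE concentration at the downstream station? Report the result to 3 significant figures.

38.8 µg/L

Flow-weighted average: C = (58000·0.7200 + 12100·870.0) / 70100 = 10570000/70100 = 150.8 µg/L.
Half-life 7.2 h → k = ln 2 / 7.2 = 0.09627 h⁻¹ = 2.310 d⁻¹.
Decay over the reach: 150.8·exp(−kt) = 150.8·0.2573 = 38.80 µg/L.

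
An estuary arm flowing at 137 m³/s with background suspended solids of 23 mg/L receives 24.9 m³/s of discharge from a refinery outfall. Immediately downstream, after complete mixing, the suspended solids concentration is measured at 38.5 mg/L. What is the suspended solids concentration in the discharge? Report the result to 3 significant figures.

Mass balance: 137.0·23.00 + 24.90·Cₑ = 161.9·38.50
→ Cₑ = (161.9·38.50 − 137.0·23.00) / 24.90 = 123.8 mg/L.

124 mg/L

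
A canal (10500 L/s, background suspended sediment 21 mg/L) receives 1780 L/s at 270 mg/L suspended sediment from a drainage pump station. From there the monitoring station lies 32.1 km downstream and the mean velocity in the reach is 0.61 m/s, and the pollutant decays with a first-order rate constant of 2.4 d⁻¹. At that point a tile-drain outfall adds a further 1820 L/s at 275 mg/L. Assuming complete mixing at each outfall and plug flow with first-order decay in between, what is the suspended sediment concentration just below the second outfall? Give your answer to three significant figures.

After mixing, C = (10500·21.00 + 1780·270.0) / 12280 = 701100/12280 = 57.09 mg/L; combined flow 12280 L/s.
Travel time t = 32.1·1000 / 0.61 = 52620 s = 14.62 h.
After decay, C = 57.09 × e^(−kt) = 57.09 × 0.2318 = 13.24 mg/L.
At the second outfall, C = (12280·13.24 + 1820·275.0) / (12280 + 1820) = 47.02 mg/L.

47.0 mg/L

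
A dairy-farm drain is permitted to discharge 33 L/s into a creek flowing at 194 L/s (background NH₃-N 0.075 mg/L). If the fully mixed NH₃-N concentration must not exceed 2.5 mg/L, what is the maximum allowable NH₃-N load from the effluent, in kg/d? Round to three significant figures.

47.8 kg/d

Mass balance at the limit: 194.0·0.07500 + 33.00·Cₑ = 227.0·2.5 → Cₑ = 16.76 mg/L.
33.00 L/s = 0.03300 m³/s. Load = 0.03300 m³/s × 16.76 g/m³ × 86 400 s/d = 47.77 kg/d.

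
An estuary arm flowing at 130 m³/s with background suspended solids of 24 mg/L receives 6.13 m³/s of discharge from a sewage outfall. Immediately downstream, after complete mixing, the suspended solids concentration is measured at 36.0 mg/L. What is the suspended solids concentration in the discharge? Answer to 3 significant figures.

290 mg/L

Mass balance: 130.0·24.00 + 6.130·Cₑ = 136.1·36.00
→ Cₑ = (136.1·36.00 − 130.0·24.00) / 6.130 = 290.5 mg/L.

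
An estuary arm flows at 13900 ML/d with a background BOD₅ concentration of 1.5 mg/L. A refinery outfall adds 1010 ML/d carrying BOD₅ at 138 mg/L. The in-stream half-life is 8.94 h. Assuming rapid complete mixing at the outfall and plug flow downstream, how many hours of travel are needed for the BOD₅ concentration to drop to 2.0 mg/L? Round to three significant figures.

21.7 h

After mixing, C = (13900·1.500 + 1010·138.0) / 14910 = 160200/14910 = 10.75 mg/L.
Half-life 8.94 h → k = ln 2 / 8.94 = 0.07753 h⁻¹ = 1.861 d⁻¹.
10.75·exp(−k·t) = 2.0 → t = ln(10.75/2.0)/k = 78070 s = 21.69 h.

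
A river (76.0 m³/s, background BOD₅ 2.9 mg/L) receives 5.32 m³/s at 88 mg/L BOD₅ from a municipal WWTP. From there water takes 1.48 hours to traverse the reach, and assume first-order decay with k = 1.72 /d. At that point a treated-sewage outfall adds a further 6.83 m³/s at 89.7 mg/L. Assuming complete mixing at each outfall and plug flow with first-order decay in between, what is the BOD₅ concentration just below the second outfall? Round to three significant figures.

14.0 mg/L

Conservation of mass: C = (76.00·2.900 + 5.320·88.00) / 81.32 = 688.6/81.32 = 8.467 mg/L; combined flow 81.32 m³/s.
Decay over the reach: 8.467·exp(−kt) = 8.467·0.8994 = 7.615 mg/L.
Second outfall: C = (81.32·7.615 + 6.830·89.70)/88.15 = 13.98 mg/L.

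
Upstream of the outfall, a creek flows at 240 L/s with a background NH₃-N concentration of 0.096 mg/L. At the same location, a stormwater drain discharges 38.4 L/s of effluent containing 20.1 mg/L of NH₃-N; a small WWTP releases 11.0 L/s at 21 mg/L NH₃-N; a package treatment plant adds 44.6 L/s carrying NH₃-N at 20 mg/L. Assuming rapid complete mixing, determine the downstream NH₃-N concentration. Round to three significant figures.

5.74 mg/L

Flow-weighted average: C = (240.0·0.09600 + 38.40·20.10 + 11.00·21.00 + 44.60·20.00) / 334.0 = 1918/334.0 = 5.742 mg/L.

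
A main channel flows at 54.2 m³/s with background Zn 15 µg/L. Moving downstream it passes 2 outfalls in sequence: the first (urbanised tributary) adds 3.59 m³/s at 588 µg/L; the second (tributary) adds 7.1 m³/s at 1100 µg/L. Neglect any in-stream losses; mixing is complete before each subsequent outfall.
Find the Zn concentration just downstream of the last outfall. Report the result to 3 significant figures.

165 µg/L

After outfall 1: Q = 54.20 + 3.590 = 57.79 m³/s; C = (54.20·15.00 + 3.590·588.0)/57.79 = 50.60 µg/L.
After outfall 2: Q = 57.79 + 7.100 = 64.89 m³/s; C = (57.79·50.60 + 7.100·1100)/64.89 = 165.4 µg/L.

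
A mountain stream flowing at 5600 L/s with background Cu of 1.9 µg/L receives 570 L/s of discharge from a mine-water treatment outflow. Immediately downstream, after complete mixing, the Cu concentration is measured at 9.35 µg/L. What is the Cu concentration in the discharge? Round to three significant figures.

Mass balance: 5600·1.900 + 570.0·Cₑ = 6170·9.350
→ Cₑ = (6170·9.350 − 5600·1.900) / 570.0 = 82.54 µg/L.

82.5 µg/L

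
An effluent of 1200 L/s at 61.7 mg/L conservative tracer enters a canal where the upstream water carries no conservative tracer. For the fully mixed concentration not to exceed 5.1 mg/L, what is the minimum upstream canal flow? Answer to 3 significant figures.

Set C_mix = 5.1: (Q·0 + 1200·61.70) / (Q + 1200) = 5.1
→ Q = 1200·(61.70 − 5.1)/(5.1 − 0) = 13320 L/s.

13300 L/s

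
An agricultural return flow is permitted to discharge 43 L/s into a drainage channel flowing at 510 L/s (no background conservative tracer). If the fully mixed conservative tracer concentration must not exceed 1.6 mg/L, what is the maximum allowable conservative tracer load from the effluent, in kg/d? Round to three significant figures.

Mass balance at the limit: 510.0·0 + 43.00·Cₑ = 553.0·1.6 → Cₑ = 20.58 mg/L.
43.00 L/s = 0.04300 m³/s. Load = 0.04300 m³/s × 20.58 g/m³ × 86 400 s/d = 76.45 kg/d.

76.4 kg/d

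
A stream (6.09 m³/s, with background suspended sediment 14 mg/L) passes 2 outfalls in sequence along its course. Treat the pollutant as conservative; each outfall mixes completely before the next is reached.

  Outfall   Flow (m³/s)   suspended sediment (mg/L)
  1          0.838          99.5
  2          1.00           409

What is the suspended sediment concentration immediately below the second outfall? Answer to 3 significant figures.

72.9 mg/L

After outfall 1: Q = 6.090 + 0.8380 = 6.928 m³/s; C = (6.090·14.00 + 0.8380·99.50)/6.928 = 24.34 mg/L.
After outfall 2: Q = 6.928 + 1.000 = 7.928 m³/s; C = (6.928·24.34 + 1.000·409.0)/7.928 = 72.86 mg/L.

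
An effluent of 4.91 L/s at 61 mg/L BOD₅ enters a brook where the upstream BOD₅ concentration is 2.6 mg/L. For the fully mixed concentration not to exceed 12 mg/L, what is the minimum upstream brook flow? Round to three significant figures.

25.6 L/s

Set C_mix = 12: (Q·2.600 + 4.910·61.00) / (Q + 4.910) = 12
→ Q = 4.910·(61.00 − 12)/(12 − 2.600) = 25.59 L/s.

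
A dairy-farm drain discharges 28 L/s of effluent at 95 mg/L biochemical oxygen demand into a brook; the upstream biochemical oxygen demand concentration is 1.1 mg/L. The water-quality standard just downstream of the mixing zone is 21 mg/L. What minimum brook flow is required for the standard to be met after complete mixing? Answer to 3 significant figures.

104 L/s

Set C_mix = 21: (Q·1.100 + 28.00·95.00) / (Q + 28.00) = 21
→ Q = 28.00·(95.00 − 21)/(21 − 1.100) = 104.1 L/s.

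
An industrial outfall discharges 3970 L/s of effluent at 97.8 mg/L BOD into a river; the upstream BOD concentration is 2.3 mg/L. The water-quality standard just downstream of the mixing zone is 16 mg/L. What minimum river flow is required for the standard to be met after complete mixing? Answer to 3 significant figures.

Set C_mix = 16: (Q·2.300 + 3970·97.80) / (Q + 3970) = 16
→ Q = 3970·(97.80 − 16)/(16 − 2.300) = 23700 L/s.

23700 L/s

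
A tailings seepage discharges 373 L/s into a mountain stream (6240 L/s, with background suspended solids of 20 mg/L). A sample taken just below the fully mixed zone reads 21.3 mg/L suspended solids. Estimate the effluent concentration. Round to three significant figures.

Mass balance: 6240·20.00 + 373.0·Cₑ = 6613·21.30
→ Cₑ = (6613·21.30 − 6240·20.00) / 373.0 = 43.05 mg/L.

43.0 mg/L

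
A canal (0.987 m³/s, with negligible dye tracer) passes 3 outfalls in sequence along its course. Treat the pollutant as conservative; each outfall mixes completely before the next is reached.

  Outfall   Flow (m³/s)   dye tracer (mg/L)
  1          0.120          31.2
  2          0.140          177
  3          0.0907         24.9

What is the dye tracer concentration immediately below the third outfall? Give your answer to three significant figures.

Outfall 1: combined Q = 1.107 m³/s; C = (0.9870·0 + 0.1200·31.20)/1.107 = 3.382 mg/L.
Outfall 2: combined Q = 1.247 m³/s; C = (1.107·3.382 + 0.1400·177.0)/1.247 = 22.87 mg/L.
Outfall 3: combined Q = 1.338 m³/s; C = (1.247·22.87 + 0.09070·24.90)/1.338 = 23.01 mg/L.

23.0 mg/L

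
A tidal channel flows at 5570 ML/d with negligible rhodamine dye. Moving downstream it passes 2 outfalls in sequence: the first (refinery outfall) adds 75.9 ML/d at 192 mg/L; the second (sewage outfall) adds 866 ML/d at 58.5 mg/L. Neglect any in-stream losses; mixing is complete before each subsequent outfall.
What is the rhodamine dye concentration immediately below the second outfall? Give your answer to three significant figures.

After outfall 1: Q = 5570 + 75.90 = 5646 ML/d; C = (5570·0 + 75.90·192.0)/5646 = 2.581 mg/L.
After outfall 2: Q = 5646 + 866.0 = 6512 ML/d; C = (5646·2.581 + 866.0·58.50)/6512 = 10.02 mg/L.

10.0 mg/L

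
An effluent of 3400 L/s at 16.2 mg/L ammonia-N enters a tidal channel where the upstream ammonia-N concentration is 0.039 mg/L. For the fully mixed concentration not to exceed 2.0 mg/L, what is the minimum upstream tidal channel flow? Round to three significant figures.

24600 L/s

Set C_mix = 2.0: (Q·0.03900 + 3400·16.20) / (Q + 3400) = 2.0
→ Q = 3400·(16.20 − 2.0)/(2.0 − 0.03900) = 24620 L/s.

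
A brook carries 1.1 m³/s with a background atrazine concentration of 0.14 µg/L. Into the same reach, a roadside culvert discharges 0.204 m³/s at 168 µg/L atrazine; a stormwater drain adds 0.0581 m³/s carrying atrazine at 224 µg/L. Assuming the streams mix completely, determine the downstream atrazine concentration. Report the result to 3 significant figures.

Mass balance: C = (1.100·0.1400 + 0.2040·168.0 + 0.05810·224.0) / 1.362 = 47.44/1.362 = 34.83 µg/L.

34.8 µg/L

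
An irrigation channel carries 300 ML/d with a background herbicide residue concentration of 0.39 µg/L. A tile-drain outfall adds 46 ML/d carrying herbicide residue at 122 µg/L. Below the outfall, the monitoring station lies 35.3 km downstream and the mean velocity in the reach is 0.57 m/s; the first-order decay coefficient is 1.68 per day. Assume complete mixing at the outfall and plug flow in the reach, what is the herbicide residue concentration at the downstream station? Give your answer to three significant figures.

Flow-weighted average: C = (300.0·0.3900 + 46.00·122.0) / 346.0 = 5729/346.0 = 16.56 µg/L.
Travel time t = 35.3·1000 / 0.57 = 61930 s = 17.20 h.
Applying C = C₀e^(−kt): 16.56 × 0.2999 = 4.966 µg/L.

4.97 µg/L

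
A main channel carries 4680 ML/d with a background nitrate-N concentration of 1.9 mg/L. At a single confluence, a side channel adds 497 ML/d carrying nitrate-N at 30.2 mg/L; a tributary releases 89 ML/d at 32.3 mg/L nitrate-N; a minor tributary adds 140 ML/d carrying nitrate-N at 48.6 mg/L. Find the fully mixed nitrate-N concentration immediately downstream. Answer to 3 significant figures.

6.21 mg/L

After mixing, C = (4680·1.900 + 497.0·30.20 + 89.00·32.30 + 140.0·48.60) / 5406 = 33580/5406 = 6.212 mg/L.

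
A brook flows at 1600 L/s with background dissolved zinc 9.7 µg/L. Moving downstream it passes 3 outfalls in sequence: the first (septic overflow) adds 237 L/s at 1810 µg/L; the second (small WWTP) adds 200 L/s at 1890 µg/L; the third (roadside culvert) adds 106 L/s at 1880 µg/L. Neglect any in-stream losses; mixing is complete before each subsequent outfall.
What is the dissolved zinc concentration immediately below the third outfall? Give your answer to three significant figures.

After outfall 1: Q = 1600 + 237.0 = 1837 L/s; C = (1600·9.700 + 237.0·1810)/1837 = 242.0 µg/L.
After outfall 2: Q = 1837 + 200.0 = 2037 L/s; C = (1837·242.0 + 200.0·1890)/2037 = 403.8 µg/L.
After outfall 3: Q = 2037 + 106.0 = 2143 L/s; C = (2037·403.8 + 106.0·1880)/2143 = 476.8 µg/L.

477 µg/L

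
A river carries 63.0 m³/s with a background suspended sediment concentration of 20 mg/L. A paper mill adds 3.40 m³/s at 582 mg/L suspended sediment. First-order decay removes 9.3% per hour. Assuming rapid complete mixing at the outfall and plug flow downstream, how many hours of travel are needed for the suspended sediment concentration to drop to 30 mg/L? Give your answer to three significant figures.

4.98 h

Mass balance: C = (63.00·20.00 + 3.400·582.0) / 66.40 = 3239/66.40 = 48.78 mg/L.
9.3%/h lost → k = −ln(1 − 0.093) = 0.09761 h⁻¹.
48.78·exp(−k·t) = 30 → t = ln(48.78/30)/k = 17930 s = 4.980 h.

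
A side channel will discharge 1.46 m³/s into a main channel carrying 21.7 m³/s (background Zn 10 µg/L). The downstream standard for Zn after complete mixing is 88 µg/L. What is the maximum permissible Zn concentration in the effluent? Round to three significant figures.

1250 µg/L

At the limit, (Qr·Cr + Qe·Cₑ)/(Qr + Qe) = 88:
Cₑ = (23.16·88 − 21.70·10.00) / 1.460 = 1247 µg/L.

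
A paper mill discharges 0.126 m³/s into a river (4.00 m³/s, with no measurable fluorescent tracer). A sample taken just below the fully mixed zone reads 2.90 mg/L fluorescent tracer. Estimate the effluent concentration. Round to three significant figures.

Mass balance: 4.000·0 + 0.1260·Cₑ = 4.126·2.900
→ Cₑ = (4.126·2.900 − 4.000·0) / 0.1260 = 94.96 mg/L.

95.0 mg/L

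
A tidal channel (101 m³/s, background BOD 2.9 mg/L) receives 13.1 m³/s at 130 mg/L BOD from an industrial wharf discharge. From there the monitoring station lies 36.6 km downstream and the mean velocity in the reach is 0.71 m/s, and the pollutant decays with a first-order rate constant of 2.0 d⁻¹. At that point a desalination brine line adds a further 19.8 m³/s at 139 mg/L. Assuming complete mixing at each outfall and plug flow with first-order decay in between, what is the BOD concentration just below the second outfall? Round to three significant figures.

Flow-weighted average: C = (101.0·2.900 + 13.10·130.0) / 114.1 = 1996/114.1 = 17.49 mg/L; combined flow 114.1 m³/s.
Travel time t = 36.6·1000 / 0.71 = 51550 s = 14.32 h.
Decay over the reach: 17.49·exp(−kt) = 17.49·0.3032 = 5.304 mg/L.
Second outfall: C = (114.1·5.304 + 19.80·139.0)/133.9 = 25.07 mg/L.

25.1 mg/L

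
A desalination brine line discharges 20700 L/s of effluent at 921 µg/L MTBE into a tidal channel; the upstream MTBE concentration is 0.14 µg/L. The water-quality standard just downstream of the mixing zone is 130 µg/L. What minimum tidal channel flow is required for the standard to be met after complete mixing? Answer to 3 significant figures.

126000 L/s

Set C_mix = 130: (Q·0.1400 + 20700·921.0) / (Q + 20700) = 130
→ Q = 20700·(921.0 − 130)/(130 − 0.1400) = 126100 L/s.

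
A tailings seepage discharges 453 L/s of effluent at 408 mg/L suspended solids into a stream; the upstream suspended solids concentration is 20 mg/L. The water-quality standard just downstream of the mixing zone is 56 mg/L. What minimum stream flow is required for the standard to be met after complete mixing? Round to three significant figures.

Set C_mix = 56: (Q·20.00 + 453.0·408.0) / (Q + 453.0) = 56
→ Q = 453.0·(408.0 − 56)/(56 − 20.00) = 4429 L/s.

4430 L/s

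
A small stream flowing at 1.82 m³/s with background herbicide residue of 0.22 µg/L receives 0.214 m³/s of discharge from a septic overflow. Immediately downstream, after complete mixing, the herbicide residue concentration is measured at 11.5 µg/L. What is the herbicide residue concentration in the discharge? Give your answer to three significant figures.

Mass balance: 1.820·0.2200 + 0.2140·Cₑ = 2.034·11.50
→ Cₑ = (2.034·11.50 − 1.820·0.2200) / 0.2140 = 107.4 µg/L.

107 µg/L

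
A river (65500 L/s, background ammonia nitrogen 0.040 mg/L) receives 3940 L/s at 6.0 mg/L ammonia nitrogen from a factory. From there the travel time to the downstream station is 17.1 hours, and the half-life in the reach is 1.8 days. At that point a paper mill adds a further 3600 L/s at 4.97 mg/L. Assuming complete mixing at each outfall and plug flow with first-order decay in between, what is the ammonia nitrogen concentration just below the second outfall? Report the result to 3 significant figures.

Mass balance: C = (65500·0.04000 + 3940·6.000) / 69440 = 26260/69440 = 0.3782 mg/L; combined flow 69440 L/s.
Half-life 1.8 d → k = ln 2 / 1.8 = 0.3851 d⁻¹.
Decay over the reach: 0.3782·exp(−kt) = 0.3782·0.7601 = 0.2874 mg/L.
Second outfall: C = (69440·0.2874 + 3600·4.970)/73040 = 0.5182 mg/L.

0.518 mg/L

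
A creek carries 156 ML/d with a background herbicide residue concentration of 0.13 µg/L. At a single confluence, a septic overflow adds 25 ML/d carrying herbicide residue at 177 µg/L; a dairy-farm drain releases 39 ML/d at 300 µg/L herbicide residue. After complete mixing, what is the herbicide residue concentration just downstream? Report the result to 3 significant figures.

73.4 µg/L

Mass balance: C = (156.0·0.1300 + 25.00·177.0 + 39.00·300.0) / 220.0 = 16150/220.0 = 73.39 µg/L.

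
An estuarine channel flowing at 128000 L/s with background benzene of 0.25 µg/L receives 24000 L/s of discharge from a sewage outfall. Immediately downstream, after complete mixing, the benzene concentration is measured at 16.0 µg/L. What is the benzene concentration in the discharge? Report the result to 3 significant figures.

Mass balance: 128000·0.2500 + 24000·Cₑ = 152000·16.00
→ Cₑ = (152000·16.00 − 128000·0.2500) / 24000 = 100.0 µg/L.

100 µg/L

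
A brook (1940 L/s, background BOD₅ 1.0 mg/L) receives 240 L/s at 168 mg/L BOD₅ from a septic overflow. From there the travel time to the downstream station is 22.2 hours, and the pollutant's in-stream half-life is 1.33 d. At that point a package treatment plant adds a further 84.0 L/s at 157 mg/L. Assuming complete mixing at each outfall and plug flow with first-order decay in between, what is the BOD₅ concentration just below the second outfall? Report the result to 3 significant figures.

17.4 mg/L

Mixed concentration C = ΣQC/ΣQ = (1940·1.000 + 240.0·168.0) / 2180 = 42260/2180 = 19.39 mg/L; combined flow 2180 L/s.
Half-life 1.33 d → k = ln 2 / 1.33 = 0.5212 d⁻¹.
First-order decay: C = 19.39·exp(−k·t) = 19.39·0.6175 = 11.97 mg/L.
Second outfall: C = (2180·11.97 + 84.00·157.0)/2264 = 17.35 mg/L.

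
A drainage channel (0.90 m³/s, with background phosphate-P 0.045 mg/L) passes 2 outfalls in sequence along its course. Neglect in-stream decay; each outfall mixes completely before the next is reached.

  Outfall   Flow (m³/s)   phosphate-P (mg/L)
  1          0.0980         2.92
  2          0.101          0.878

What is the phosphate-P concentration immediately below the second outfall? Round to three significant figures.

0.378 mg/L

Below outfall 1: Q → 0.9980 m³/s, C = (0.9000·0.04500 + 0.09800·2.920)/0.9980 = 0.3273 mg/L.
Below outfall 2: Q → 1.099 m³/s, C = (0.9980·0.3273 + 0.1010·0.8780)/1.099 = 0.3779 mg/L.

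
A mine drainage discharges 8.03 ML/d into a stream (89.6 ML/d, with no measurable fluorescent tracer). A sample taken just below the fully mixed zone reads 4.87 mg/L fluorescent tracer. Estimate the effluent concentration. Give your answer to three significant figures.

Mass balance: 89.60·0 + 8.030·Cₑ = 97.63·4.870
→ Cₑ = (97.63·4.870 − 89.60·0) / 8.030 = 59.21 mg/L.

59.2 mg/L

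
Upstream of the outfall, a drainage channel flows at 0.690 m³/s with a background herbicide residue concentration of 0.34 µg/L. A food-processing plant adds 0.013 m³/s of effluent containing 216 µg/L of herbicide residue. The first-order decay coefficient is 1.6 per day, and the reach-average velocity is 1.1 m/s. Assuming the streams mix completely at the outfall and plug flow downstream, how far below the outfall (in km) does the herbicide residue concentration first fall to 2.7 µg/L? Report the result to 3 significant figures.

28.0 km

Mass balance: C = (0.6900·0.3400 + 0.01300·216.0) / 0.7030 = 3.043/0.7030 = 4.328 µg/L.
Set 4.328·exp(−k·t) = 2.7 → t = ln(4.328/2.7)/k = 25480 s = 7.078 h.
Distance = v·t = 1.1·25480 = 28030 m = 28.03 km.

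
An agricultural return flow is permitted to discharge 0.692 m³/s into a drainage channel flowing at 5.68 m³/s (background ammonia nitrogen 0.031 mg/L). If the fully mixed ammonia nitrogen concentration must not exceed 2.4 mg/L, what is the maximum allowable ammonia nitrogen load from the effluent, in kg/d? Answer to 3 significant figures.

1310 kg/d

Mass balance at the limit: 5.680·0.03100 + 0.6920·Cₑ = 6.372·2.4 → Cₑ = 21.84 mg/L.
Load = 0.6920 m³/s × 21.84 g/m³ × 86 400 s/d = 1306 kg/d.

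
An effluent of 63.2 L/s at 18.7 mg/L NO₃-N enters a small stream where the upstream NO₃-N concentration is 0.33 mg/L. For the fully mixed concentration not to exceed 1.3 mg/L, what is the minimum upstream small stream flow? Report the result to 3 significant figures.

1130 L/s

Set C_mix = 1.3: (Q·0.3300 + 63.20·18.70) / (Q + 63.20) = 1.3
→ Q = 63.20·(18.70 − 1.3)/(1.3 − 0.3300) = 1134 L/s.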